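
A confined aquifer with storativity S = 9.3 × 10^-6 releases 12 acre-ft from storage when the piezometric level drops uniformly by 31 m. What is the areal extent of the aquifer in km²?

A ≈ 51.3 km²

ΔV = 12 acre-ft = 14800 m³
A = ΔV / (S × Δh) = 14800 / (9.3 × 10^-6 × 31) = 5.134 × 10^7 m²
A = 5.134 × 10^7 m² = 51.34 km²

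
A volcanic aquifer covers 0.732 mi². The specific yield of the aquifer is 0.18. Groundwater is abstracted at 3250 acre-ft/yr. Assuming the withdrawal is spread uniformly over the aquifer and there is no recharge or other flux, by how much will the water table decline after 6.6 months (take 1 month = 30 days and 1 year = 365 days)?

A = 0.732 mi² = 1.896 × 10^6 m²
Q = 3250 acre-ft/yr = 10980 m³/d
t = 6.6 months = 198 d
ΔV = Q × t = 10980 m³/d × 198 d = 2.175 × 10^6 m³
Δh = ΔV / (Sy × A) = 2.175 × 10^6 / (0.18 × 1.896 × 10^6) = 6.372 m

Δh ≈ 6.37 m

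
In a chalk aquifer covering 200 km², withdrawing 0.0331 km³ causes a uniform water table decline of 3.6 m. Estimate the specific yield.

A = 200 km² = 2 × 10^8 m²
ΔV = 0.0331 km³ = 3.31 × 10^7 m³
Sy = ΔV / (A × Δh) = 3.31 × 10^7 m³ / (2 × 10^8 m² × 3.6 m) = 0.04597

Sy ≈ 0.046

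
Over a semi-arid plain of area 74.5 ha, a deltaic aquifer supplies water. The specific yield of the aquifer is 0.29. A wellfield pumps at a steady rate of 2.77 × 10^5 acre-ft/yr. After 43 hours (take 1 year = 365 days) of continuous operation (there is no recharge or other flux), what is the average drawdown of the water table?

A = 74.5 ha = 7.45 × 10^5 m²
Q = 2.77 × 10^5 acre-ft/yr = 9.361 × 10^5 m³/d
t = 43 hours = 1.792 d
ΔV = Q × t = 9.361 × 10^5 m³/d × 1.792 d = 1.677 × 10^6 m³
Δh = ΔV / (Sy × A) = 1.677 × 10^6 / (0.29 × 7.45 × 10^5) = 7.763 m

Δh ≈ 7.76 m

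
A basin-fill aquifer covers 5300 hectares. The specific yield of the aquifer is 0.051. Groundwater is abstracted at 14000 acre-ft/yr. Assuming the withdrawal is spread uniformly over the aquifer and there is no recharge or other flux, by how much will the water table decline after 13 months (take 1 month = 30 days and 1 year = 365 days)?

A = 5300 hectares = 5.3 × 10^7 m²
Q = 14000 acre-ft/yr = 47310 m³/d
t = 13 months = 390 d
ΔV = Q × t = 47310 m³/d × 390 d = 1.845 × 10^7 m³
Δh = ΔV / (Sy × A) = 1.845 × 10^7 / (0.051 × 5.3 × 10^7) = 6.826 m

Δh ≈ 6.83 m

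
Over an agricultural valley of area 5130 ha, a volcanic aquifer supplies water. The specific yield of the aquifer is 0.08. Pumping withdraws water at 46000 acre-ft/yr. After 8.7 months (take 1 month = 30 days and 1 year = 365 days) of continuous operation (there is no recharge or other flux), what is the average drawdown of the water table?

A = 5130 ha = 5.13 × 10^7 m²
Q = 46000 acre-ft/yr = 1.555 × 10^5 m³/d
t = 8.7 months = 261 d
ΔV = Q × t = 1.555 × 10^5 m³/d × 261 d = 4.057 × 10^7 m³
Δh = ΔV / (Sy × A) = 4.057 × 10^7 / (0.08 × 5.13 × 10^7) = 9.886 m

Δh ≈ 9.89 m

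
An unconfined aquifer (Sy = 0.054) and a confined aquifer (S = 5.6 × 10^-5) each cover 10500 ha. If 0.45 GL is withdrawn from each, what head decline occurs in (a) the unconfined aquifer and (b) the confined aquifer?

Δh_u ≈ 0.0794 m; Δh_c ≈ 76.5 m

A = 10500 ha = 1.05 × 10^8 m²
ΔV = 0.45 GL = 4.5 × 10^5 m³
Unconfined: Δh_u = ΔV/(Sy·A) = 4.5 × 10^5/(0.054 × 1.05 × 10^8) = 0.07937 m
Confined: Δh_c = ΔV/(S·A) = 4.5 × 10^5/(5.6 × 10^-5 × 1.05 × 10^8) = 76.53 m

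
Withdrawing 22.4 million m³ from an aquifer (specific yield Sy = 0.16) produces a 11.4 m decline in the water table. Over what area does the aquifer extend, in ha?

A ≈ 1230 ha

ΔV = 22.4 million m³ = 2.24 × 10^7 m³
A = ΔV / (Sy × Δh) = 2.24 × 10^7 / (0.16 × 11.4) = 1.228 × 10^7 m²
A = 1.228 × 10^7 m² = 1228 ha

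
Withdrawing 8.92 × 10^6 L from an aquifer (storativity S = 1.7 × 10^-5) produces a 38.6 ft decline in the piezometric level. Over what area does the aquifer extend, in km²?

Δh = 38.6 ft = 11.77 m
ΔV = 8.92 × 10^6 L = 8920 m³
A = ΔV / (S × Δh) = 8920 / (1.7 × 10^-5 × 11.77) = 4.46 × 10^7 m²
A = 4.46 × 10^7 m² = 44.6 km²

A ≈ 44.6 km²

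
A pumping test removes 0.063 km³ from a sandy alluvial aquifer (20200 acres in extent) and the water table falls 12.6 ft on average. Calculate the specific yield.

Sy ≈ 0.2

A = 20200 acres = 8.175 × 10^7 m²
Δh = 12.6 ft = 3.84 m
ΔV = 0.063 km³ = 6.3 × 10^7 m³
Sy = ΔV / (A × Δh) = 6.3 × 10^7 m³ / (8.175 × 10^7 m² × 3.84 m) = 0.2007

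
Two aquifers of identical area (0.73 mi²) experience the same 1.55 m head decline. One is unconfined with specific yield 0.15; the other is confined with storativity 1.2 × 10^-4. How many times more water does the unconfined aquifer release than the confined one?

A = 0.73 mi² = 1.891 × 10^6 m²
Unconfined: ΔV_u = Sy × A × Δh = 0.15 × 1.891 × 10^6 × 1.55 = 4.396 × 10^5 m³
Confined: ΔV_c = S × A × Δh = 1.2 × 10^-4 × 1.891 × 10^6 × 1.55 = 351.7 m³
Ratio = ΔV_u / ΔV_c = Sy / S = 0.15 / 1.2 × 10^-4 = 1250

ΔV_u / ΔV_c ≈ 1250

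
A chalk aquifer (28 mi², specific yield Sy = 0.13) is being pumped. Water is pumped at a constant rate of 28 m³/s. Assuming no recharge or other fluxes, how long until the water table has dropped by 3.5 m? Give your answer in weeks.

t ≈ 1.95 weeks

A = 28 mi² = 7.252 × 10^7 m²
ΔV = Sy × A × Δh = 0.13 × 7.252 × 10^7 × 3.5 = 3.3 × 10^7 m³
Q = 28 m³/s = 2.419 × 10^6 m³/d
t = ΔV / Q = 3.3 × 10^7 m³ / 2.419 × 10^6 m³/d = 13.64 d
t = 13.64 d ≈ 1.948 weeks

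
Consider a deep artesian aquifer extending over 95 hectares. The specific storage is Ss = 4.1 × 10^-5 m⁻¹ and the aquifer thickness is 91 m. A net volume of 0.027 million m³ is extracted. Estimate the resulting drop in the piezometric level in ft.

S = Ss × b = 4.1 × 10^-5 m⁻¹ × 91 m = 3.731 × 10^-3
A = 95 hectares = 9.5 × 10^5 m²
ΔV = 0.027 million m³ = 27000 m³
Δh = ΔV / (S × A) = 27000 m³ / (0.003731 × 9.5 × 10^5 m²) = 7.618 m
Δh = 7.618 m = 24.99 ft

Δh ≈ 25 ft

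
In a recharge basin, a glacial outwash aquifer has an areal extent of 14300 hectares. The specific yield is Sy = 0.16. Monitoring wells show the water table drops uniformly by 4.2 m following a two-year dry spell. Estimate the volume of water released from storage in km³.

ΔV ≈ 0.0961 km³

A = 14300 hectares = 1.43 × 10^8 m²
ΔV = Sy × A × Δh = 0.16 × 1.43 × 10^8 m² × 4.2 m = 9.61 × 10^7 m³
ΔV = 9.61 × 10^7 m³ = 0.0961 km³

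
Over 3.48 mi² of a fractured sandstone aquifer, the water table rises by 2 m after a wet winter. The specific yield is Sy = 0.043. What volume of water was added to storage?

A = 3.48 mi² = 9.013 × 10^6 m²
ΔV = Sy × A × Δh = 0.043 × 9.013 × 10^6 m² × 2 m = 7.751 × 10^5 m³

ΔV ≈ 7.75 × 10^5 m³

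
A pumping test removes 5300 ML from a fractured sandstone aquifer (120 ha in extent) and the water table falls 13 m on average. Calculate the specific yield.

A = 120 ha = 1.2 × 10^6 m²
ΔV = 5300 ML = 5.3 × 10^6 m³
Sy = ΔV / (A × Δh) = 5.3 × 10^6 m³ / (1.2 × 10^6 m² × 13 m) = 0.3397

Sy ≈ 0.34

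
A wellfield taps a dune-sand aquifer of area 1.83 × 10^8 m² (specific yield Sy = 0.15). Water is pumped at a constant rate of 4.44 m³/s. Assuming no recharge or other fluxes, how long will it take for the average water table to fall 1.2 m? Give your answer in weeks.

t ≈ 12.3 weeks

ΔV = Sy × A × Δh = 0.15 × 1.83 × 10^8 × 1.2 = 3.294 × 10^7 m³
Q = 4.44 m³/s = 3.836 × 10^5 m³/d
t = ΔV / Q = 3.294 × 10^7 m³ / 3.836 × 10^5 m³/d = 85.87 d
t = 85.87 d ≈ 12.27 weeks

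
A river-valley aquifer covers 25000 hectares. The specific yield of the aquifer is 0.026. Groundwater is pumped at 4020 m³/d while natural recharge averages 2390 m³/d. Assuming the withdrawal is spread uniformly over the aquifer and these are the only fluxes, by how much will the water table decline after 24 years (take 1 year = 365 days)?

Δh ≈ 2.2 m

A = 25000 hectares = 2.5 × 10^8 m²
Net abstraction = 4020 − 2390 = 1630 m³/d
t = 24 years = 8760 d
ΔV = Q × t = 1630 m³/d × 8760 d = 1.428 × 10^7 m³
Δh = ΔV / (Sy × A) = 1.428 × 10^7 / (0.026 × 2.5 × 10^8) = 2.197 m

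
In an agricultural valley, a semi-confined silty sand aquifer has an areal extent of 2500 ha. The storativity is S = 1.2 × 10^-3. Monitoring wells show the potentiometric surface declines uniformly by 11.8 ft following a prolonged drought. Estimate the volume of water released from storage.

ΔV ≈ 1.08 × 10^5 m³

A = 2500 ha = 2.5 × 10^7 m²
Δh = 11.8 ft = 3.597 m
ΔV = S × A × Δh = 0.0012 × 2.5 × 10^7 m² × 3.597 m = 1.079 × 10^5 m³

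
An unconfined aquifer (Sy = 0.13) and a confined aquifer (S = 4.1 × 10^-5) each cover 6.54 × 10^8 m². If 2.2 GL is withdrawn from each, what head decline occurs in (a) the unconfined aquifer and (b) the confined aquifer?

Δh_u ≈ 0.0259 m; Δh_c ≈ 82 m

ΔV = 2.2 GL = 2.2 × 10^6 m³
Unconfined: Δh_u = ΔV/(Sy·A) = 2.2 × 10^6/(0.13 × 6.54 × 10^8) = 0.02588 m
Confined: Δh_c = ΔV/(S·A) = 2.2 × 10^6/(4.1 × 10^-5 × 6.54 × 10^8) = 82.05 m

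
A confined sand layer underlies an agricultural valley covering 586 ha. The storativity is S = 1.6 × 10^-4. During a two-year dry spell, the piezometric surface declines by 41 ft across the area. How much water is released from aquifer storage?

A = 586 ha = 5.86 × 10^6 m²
Δh = 41 ft = 12.5 m
ΔV = S × A × Δh = 1.6 × 10^-4 × 5.86 × 10^6 m² × 12.5 m = 11720 m³

ΔV ≈ 11700 m³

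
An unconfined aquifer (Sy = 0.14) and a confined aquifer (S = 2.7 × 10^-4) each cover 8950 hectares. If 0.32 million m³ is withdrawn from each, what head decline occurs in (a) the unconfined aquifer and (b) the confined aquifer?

Δh_u ≈ 0.0255 m; Δh_c ≈ 13.2 m

A = 8950 hectares = 8.95 × 10^7 m²
ΔV = 0.32 million m³ = 3.2 × 10^5 m³
Unconfined: Δh_u = ΔV/(Sy·A) = 3.2 × 10^5/(0.14 × 8.95 × 10^7) = 0.02554 m
Confined: Δh_c = ΔV/(S·A) = 3.2 × 10^5/(2.7 × 10^-4 × 8.95 × 10^7) = 13.24 m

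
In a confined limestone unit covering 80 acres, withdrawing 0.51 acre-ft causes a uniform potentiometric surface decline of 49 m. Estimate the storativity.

A = 80 acres = 3.237 × 10^5 m²
ΔV = 0.51 acre-ft = 629.1 m³
S = ΔV / (A × Δh) = 629.1 m³ / (3.237 × 10^5 m² × 49 m) = 3.966 × 10^-5

S ≈ 4 × 10^-5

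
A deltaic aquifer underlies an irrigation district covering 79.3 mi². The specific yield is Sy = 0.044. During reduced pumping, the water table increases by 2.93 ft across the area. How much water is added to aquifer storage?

ΔV ≈ 8.07 × 10^6 m³

A = 79.3 mi² = 2.054 × 10^8 m²
Δh = 2.93 ft = 0.8931 m
ΔV = Sy × A × Δh = 0.044 × 2.054 × 10^8 m² × 0.8931 m = 8.071 × 10^6 m³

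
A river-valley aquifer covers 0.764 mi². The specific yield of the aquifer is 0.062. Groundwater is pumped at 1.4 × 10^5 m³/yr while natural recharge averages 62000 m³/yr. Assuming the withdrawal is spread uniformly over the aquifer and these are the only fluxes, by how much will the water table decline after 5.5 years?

A = 0.764 mi² = 1.979 × 10^6 m²
Net abstraction = 1.4 × 10^5 − 62000 = 78000 m³/yr
Q_net = 78000 m³/yr = 213.7 m³/d
t = 5.5 years = 2008 d
ΔV = Q × t = 213.7 m³/d × 2008 d = 4.29 × 10^5 m³
Δh = ΔV / (Sy × A) = 4.29 × 10^5 / (0.062 × 1.979 × 10^6) = 3.497 m

Δh ≈ 3.5 m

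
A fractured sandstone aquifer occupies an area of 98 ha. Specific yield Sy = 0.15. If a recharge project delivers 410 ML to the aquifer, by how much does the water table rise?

Δh ≈ 2.79 m

A = 98 ha = 9.8 × 10^5 m²
ΔV = 410 ML = 4.1 × 10^5 m³
Δh = ΔV / (Sy × A) = 4.1 × 10^5 m³ / (0.15 × 9.8 × 10^5 m²) = 2.789 m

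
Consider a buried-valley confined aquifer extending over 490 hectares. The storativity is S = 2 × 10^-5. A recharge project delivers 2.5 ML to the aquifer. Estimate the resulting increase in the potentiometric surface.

A = 490 hectares = 4.9 × 10^6 m²
ΔV = 2.5 ML = 2500 m³
Δh = ΔV / (S × A) = 2500 m³ / (2 × 10^-5 × 4.9 × 10^6 m²) = 25.51 m

Δh ≈ 25.5 m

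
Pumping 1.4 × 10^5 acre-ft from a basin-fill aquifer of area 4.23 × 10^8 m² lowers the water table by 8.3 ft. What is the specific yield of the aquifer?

Sy ≈ 0.16

Δh = 8.3 ft = 2.53 m
ΔV = 1.4 × 10^5 acre-ft = 1.727 × 10^8 m³
Sy = ΔV / (A × Δh) = 1.727 × 10^8 m³ / (4.23 × 10^8 m² × 2.53 m) = 0.1614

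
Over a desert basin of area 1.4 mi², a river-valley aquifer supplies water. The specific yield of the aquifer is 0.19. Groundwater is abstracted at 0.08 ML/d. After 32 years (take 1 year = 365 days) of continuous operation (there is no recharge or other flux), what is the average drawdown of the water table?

A = 1.4 mi² = 3.626 × 10^6 m²
Q = 0.08 ML/d = 80 m³/d
t = 32 years = 11680 d
ΔV = Q × t = 80 m³/d × 11680 d = 9.344 × 10^5 m³
Δh = ΔV / (Sy × A) = 9.344 × 10^5 / (0.19 × 3.626 × 10^6) = 1.356 m

Δh ≈ 1.36 m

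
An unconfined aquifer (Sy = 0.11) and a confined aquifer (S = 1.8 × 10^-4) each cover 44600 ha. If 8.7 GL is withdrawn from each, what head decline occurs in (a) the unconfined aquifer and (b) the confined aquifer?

A = 44600 ha = 4.46 × 10^8 m²
ΔV = 8.7 GL = 8.7 × 10^6 m³
Unconfined: Δh_u = ΔV/(Sy·A) = 8.7 × 10^6/(0.11 × 4.46 × 10^8) = 0.1773 m
Confined: Δh_c = ΔV/(S·A) = 8.7 × 10^6/(1.8 × 10^-4 × 4.46 × 10^8) = 108.4 m

Δh_u ≈ 0.177 m; Δh_c ≈ 108 m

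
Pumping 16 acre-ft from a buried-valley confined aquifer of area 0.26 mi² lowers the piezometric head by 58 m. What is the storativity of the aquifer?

A = 0.26 mi² = 6.734 × 10^5 m²
ΔV = 16 acre-ft = 19740 m³
S = ΔV / (A × Δh) = 19740 m³ / (6.734 × 10^5 m² × 58 m) = 5.053 × 10^-4

S ≈ 5.1 × 10^-4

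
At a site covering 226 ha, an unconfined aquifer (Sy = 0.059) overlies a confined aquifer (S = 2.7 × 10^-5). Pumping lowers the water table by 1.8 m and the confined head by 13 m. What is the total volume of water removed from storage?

ΔV ≈ 2.41 × 10^5 m³

A = 226 ha = 2.26 × 10^6 m²
Unconfined: ΔV_u = Sy × A × Δh_u = 0.059 × 2.26 × 10^6 × 1.8 = 2.4 × 10^5 m³
Confined: ΔV_c = S × A × Δh_c = 2.7 × 10^-5 × 2.26 × 10^6 × 13 = 793.3 m³
Total ΔV = 2.4 × 10^5 + 793.3 = 2.408 × 10^5 m³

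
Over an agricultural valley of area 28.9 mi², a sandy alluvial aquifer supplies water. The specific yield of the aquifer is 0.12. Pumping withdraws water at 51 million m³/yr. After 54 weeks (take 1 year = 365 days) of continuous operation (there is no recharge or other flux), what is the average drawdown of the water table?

Δh ≈ 5.88 m

A = 28.9 mi² = 7.485 × 10^7 m²
Q = 51 million m³/yr = 1.397 × 10^5 m³/d
t = 54 weeks = 378 d
ΔV = Q × t = 1.397 × 10^5 m³/d × 378 d = 5.282 × 10^7 m³
Δh = ΔV / (Sy × A) = 5.282 × 10^7 / (0.12 × 7.485 × 10^7) = 5.88 m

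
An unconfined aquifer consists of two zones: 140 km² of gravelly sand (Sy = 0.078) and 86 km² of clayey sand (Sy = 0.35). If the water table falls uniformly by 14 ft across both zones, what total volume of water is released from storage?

ΔV ≈ 1.75 × 10^8 m³

A₁ = 140 km² = 1.4 × 10^8 m²; A₂ = 86 km² = 8.6 × 10^7 m²
Δh = 14 ft = 4.267 m
ΔV₁ = 0.078 × 1.4 × 10^8 × 4.267 = 4.66 × 10^7 m³
ΔV₂ = 0.35 × 8.6 × 10^7 × 4.267 = 1.284 × 10^8 m³
ΔV = ΔV₁ + ΔV₂ = 1.75 × 10^8 m³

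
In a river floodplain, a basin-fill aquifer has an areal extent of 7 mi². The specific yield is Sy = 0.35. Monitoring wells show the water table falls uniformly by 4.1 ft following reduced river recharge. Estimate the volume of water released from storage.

A = 7 mi² = 1.813 × 10^7 m²
Δh = 4.1 ft = 1.25 m
ΔV = Sy × A × Δh = 0.35 × 1.813 × 10^7 m² × 1.25 m = 7.93 × 10^6 m³

ΔV ≈ 7.93 × 10^6 m³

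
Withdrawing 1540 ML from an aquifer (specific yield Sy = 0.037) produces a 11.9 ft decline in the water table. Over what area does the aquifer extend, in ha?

A ≈ 1150 ha

Δh = 11.9 ft = 3.627 m
ΔV = 1540 ML = 1.54 × 10^6 m³
A = ΔV / (Sy × Δh) = 1.54 × 10^6 / (0.037 × 3.627) = 1.148 × 10^7 m²
A = 1.148 × 10^7 m² = 1148 ha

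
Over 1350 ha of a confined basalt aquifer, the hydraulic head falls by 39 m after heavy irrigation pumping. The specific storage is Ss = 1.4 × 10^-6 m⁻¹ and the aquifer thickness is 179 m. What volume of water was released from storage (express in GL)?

ΔV ≈ 0.132 GL

S = Ss × b = 1.4 × 10^-6 m⁻¹ × 179 m = 2.506 × 10^-4
A = 1350 ha = 1.35 × 10^7 m²
ΔV = S × A × Δh = 2.506 × 10^-4 × 1.35 × 10^7 m² × 39 m = 1.319 × 10^5 m³
ΔV = 1.319 × 10^5 m³ = 0.1319 GL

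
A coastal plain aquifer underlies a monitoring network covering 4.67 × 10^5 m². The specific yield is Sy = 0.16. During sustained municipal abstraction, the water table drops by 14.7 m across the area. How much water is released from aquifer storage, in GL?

ΔV = Sy × A × Δh = 0.16 × 4.67 × 10^5 m² × 14.7 m = 1.098 × 10^6 m³
ΔV = 1.098 × 10^6 m³ = 1.098 GL

ΔV ≈ 1.1 GL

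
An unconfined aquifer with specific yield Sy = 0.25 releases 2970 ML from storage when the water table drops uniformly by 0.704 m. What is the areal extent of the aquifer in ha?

A ≈ 1690 ha

ΔV = 2970 ML = 2.97 × 10^6 m³
A = ΔV / (Sy × Δh) = 2.97 × 10^6 / (0.25 × 0.704) = 1.688 × 10^7 m²
A = 1.688 × 10^7 m² = 1688 ha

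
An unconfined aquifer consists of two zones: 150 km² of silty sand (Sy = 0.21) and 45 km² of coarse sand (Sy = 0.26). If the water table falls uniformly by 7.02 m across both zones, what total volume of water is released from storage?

A₁ = 150 km² = 1.5 × 10^8 m²; A₂ = 45 km² = 4.5 × 10^7 m²
ΔV₁ = 0.21 × 1.5 × 10^8 × 7.02 = 2.211 × 10^8 m³
ΔV₂ = 0.26 × 4.5 × 10^7 × 7.02 = 8.213 × 10^7 m³
ΔV = ΔV₁ + ΔV₂ = 3.033 × 10^8 m³

ΔV ≈ 3.03 × 10^8 m³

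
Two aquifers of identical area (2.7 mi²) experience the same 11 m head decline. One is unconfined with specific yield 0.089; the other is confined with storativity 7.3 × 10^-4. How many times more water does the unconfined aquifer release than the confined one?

A = 2.7 mi² = 6.993 × 10^6 m²
Unconfined: ΔV_u = Sy × A × Δh = 0.089 × 6.993 × 10^6 × 11 = 6.846 × 10^6 m³
Confined: ΔV_c = S × A × Δh = 7.3 × 10^-4 × 6.993 × 10^6 × 11 = 56150 m³
Ratio = ΔV_u / ΔV_c = Sy / S = 0.089 / 7.3 × 10^-4 = 121.9

ΔV_u / ΔV_c ≈ 122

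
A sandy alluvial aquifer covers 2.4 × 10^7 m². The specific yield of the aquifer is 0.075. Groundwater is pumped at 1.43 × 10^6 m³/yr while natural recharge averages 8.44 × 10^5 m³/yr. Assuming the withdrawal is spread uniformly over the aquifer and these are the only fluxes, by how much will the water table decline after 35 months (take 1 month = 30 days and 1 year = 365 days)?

Net abstraction = 1.43 × 10^6 − 8.44 × 10^5 = 5.86 × 10^5 m³/yr
Q_net = 5.86 × 10^5 m³/yr = 1605 m³/d
t = 35 months = 1050 d
ΔV = Q × t = 1605 m³/d × 1050 d = 1.686 × 10^6 m³
Δh = ΔV / (Sy × A) = 1.686 × 10^6 / (0.075 × 2.4 × 10^7) = 0.9365 m

Δh ≈ 0.937 m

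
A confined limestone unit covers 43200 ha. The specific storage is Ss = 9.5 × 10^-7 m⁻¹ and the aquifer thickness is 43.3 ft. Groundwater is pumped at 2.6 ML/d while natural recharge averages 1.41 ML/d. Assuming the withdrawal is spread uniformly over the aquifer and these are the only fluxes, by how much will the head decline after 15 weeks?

Δh ≈ 23.1 m

b = 43.3 ft = 13.2 m
S = Ss × b = 9.5 × 10^-7 m⁻¹ × 13.2 m = 1.254 × 10^-5
A = 43200 ha = 4.32 × 10^8 m²
Net abstraction = 2.6 − 1.41 = 1.19 ML/d
Q_net = 1.19 ML/d = 1190 m³/d
t = 15 weeks = 105 d
ΔV = Q × t = 1190 m³/d × 105 d = 1.25 × 10^5 m³
Δh = ΔV / (S × A) = 1.25 × 10^5 / (1.254 × 10^-5 × 4.32 × 10^8) = 23.07 m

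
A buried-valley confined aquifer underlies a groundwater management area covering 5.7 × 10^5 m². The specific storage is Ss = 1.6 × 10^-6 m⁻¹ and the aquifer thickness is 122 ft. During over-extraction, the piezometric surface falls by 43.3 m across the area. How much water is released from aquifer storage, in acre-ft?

b = 122 ft = 37.19 m
S = Ss × b = 1.6 × 10^-6 m⁻¹ × 37.19 m = 5.95 × 10^-5
ΔV = S × A × Δh = 5.95 × 10^-5 × 5.7 × 10^5 m² × 43.3 m = 1468 m³
ΔV = 1468 m³ = 1.19 acre-ft

ΔV ≈ 1.19 acre-ft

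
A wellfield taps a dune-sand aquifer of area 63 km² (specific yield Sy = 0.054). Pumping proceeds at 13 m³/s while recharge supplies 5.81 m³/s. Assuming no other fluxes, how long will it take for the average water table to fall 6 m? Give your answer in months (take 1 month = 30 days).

A = 63 km² = 6.3 × 10^7 m²
ΔV = Sy × A × Δh = 0.054 × 6.3 × 10^7 × 6 = 2.041 × 10^7 m³
Net withdrawal = 13 − 5.81 = 7.19 m³/s = 6.212 × 10^5 m³/d
t = ΔV / Q = 2.041 × 10^7 m³ / 6.212 × 10^5 m³/d = 32.86 d
t = 32.86 d ≈ 1.095 months

t ≈ 1.1 months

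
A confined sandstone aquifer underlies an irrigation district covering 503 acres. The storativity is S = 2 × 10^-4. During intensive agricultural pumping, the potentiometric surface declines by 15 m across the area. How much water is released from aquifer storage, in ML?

ΔV ≈ 6.11 ML

A = 503 acres = 2.036 × 10^6 m²
ΔV = S × A × Δh = 2 × 10^-4 × 2.036 × 10^6 m² × 15 m = 6107 m³
ΔV = 6107 m³ = 6.107 ML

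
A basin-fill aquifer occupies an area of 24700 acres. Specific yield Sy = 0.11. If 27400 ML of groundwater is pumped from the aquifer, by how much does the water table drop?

Δh ≈ 2.49 m

A = 24700 acres = 9.996 × 10^7 m²
ΔV = 27400 ML = 2.74 × 10^7 m³
Δh = ΔV / (Sy × A) = 2.74 × 10^7 m³ / (0.11 × 9.996 × 10^7 m²) = 2.492 m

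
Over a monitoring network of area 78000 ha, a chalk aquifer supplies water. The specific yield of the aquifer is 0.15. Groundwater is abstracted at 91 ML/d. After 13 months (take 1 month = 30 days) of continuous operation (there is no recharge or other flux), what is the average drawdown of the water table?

A = 78000 ha = 7.8 × 10^8 m²
Q = 91 ML/d = 91000 m³/d
t = 13 months = 390 d
ΔV = Q × t = 91000 m³/d × 390 d = 3.549 × 10^7 m³
Δh = ΔV / (Sy × A) = 3.549 × 10^7 / (0.15 × 7.8 × 10^8) = 0.3033 m

Δh ≈ 0.303 m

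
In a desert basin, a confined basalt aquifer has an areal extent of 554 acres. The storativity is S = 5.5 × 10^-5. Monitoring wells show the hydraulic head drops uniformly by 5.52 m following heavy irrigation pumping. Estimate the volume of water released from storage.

A = 554 acres = 2.242 × 10^6 m²
ΔV = S × A × Δh = 5.5 × 10^-5 × 2.242 × 10^6 m² × 5.52 m = 680.7 m³

ΔV ≈ 681 m³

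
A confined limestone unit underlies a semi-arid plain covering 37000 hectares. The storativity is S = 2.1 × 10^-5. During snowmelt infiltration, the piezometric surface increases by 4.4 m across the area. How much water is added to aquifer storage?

ΔV ≈ 34200 m³

A = 37000 hectares = 3.7 × 10^8 m²
ΔV = S × A × Δh = 2.1 × 10^-5 × 3.7 × 10^8 m² × 4.4 m = 34190 m³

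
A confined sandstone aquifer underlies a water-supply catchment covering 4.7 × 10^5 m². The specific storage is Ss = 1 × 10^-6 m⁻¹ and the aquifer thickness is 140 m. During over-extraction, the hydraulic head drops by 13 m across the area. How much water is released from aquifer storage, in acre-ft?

ΔV ≈ 0.693 acre-ft

S = Ss × b = 1 × 10^-6 m⁻¹ × 140 m = 1.4 × 10^-4
ΔV = S × A × Δh = 1.4 × 10^-4 × 4.7 × 10^5 m² × 13 m = 855.4 m³
ΔV = 855.4 m³ = 0.6935 acre-ft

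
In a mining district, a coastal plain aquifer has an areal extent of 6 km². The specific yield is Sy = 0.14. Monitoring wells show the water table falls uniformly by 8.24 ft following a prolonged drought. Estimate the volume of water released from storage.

A = 6 km² = 6 × 10^6 m²
Δh = 8.24 ft = 2.512 m
ΔV = Sy × A × Δh = 0.14 × 6 × 10^6 m² × 2.512 m = 2.11 × 10^6 m³

ΔV ≈ 2.11 × 10^6 m³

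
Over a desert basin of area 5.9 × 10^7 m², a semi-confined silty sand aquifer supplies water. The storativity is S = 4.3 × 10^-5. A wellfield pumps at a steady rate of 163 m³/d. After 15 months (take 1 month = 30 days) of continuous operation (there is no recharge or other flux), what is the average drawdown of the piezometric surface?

Δh ≈ 28.9 m

t = 15 months = 450 d
ΔV = Q × t = 163 m³/d × 450 d = 73350 m³
Δh = ΔV / (S × A) = 73350 / (4.3 × 10^-5 × 5.9 × 10^7) = 28.91 m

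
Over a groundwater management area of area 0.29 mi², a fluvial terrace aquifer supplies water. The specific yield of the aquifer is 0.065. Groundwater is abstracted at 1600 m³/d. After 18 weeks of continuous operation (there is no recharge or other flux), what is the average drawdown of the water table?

A = 0.29 mi² = 7.511 × 10^5 m²
t = 18 weeks = 126 d
ΔV = Q × t = 1600 m³/d × 126 d = 2.016 × 10^5 m³
Δh = ΔV / (Sy × A) = 2.016 × 10^5 / (0.065 × 7.511 × 10^5) = 4.129 m

Δh ≈ 4.13 m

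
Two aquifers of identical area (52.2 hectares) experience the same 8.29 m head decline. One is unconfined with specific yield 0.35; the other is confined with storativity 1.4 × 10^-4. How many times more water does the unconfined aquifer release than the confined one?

ΔV_u / ΔV_c ≈ 2500

A = 52.2 hectares = 5.22 × 10^5 m²
Unconfined: ΔV_u = Sy × A × Δh = 0.35 × 5.22 × 10^5 × 8.29 = 1.515 × 10^6 m³
Confined: ΔV_c = S × A × Δh = 1.4 × 10^-4 × 5.22 × 10^5 × 8.29 = 605.8 m³
Ratio = ΔV_u / ΔV_c = Sy / S = 0.35 / 1.4 × 10^-4 = 2500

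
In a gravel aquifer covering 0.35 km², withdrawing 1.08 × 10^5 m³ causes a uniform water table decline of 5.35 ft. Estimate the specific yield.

A = 0.35 km² = 3.5 × 10^5 m²
Δh = 5.35 ft = 1.631 m
Sy = ΔV / (A × Δh) = 1.08 × 10^5 m³ / (3.5 × 10^5 m² × 1.631 m) = 0.1892

Sy ≈ 0.19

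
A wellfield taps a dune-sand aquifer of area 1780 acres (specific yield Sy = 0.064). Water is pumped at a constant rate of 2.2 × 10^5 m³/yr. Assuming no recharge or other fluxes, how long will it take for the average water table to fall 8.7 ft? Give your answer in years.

t ≈ 5.56 years

A = 1780 acres = 7.203 × 10^6 m²
Δh = 8.7 ft = 2.652 m
ΔV = Sy × A × Δh = 0.064 × 7.203 × 10^6 × 2.652 = 1.223 × 10^6 m³
Q = 2.2 × 10^5 m³/yr = 602.7 m³/d
t = ΔV / Q = 1.223 × 10^6 m³ / 602.7 m³/d = 2028 d
t = 2028 d ≈ 5.557 years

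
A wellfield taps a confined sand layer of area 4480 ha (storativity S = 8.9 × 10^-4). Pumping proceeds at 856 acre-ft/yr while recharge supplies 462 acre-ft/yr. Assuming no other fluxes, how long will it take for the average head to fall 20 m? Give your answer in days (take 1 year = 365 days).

A = 4480 ha = 4.48 × 10^7 m²
ΔV = S × A × Δh = 8.9 × 10^-4 × 4.48 × 10^7 × 20 = 7.974 × 10^5 m³
Net withdrawal = 856 − 462 = 394 acre-ft/yr = 1331 m³/d
t = ΔV / Q = 7.974 × 10^5 m³ / 1331 m³/d = 598.9 d

t ≈ 599 days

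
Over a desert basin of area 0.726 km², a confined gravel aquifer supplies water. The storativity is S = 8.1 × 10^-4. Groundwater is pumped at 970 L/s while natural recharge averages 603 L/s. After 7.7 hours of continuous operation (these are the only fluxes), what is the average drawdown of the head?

A = 0.726 km² = 7.26 × 10^5 m²
Net abstraction = 970 − 603 = 367 L/s
Q_net = 367 L/s = 31710 m³/d
t = 7.7 hours = 0.3208 d
ΔV = Q × t = 31710 m³/d × 0.3208 d = 10170 m³
Δh = ΔV / (S × A) = 10170 / (8.1 × 10^-4 × 7.26 × 10^5) = 17.3 m

Δh ≈ 17.3 m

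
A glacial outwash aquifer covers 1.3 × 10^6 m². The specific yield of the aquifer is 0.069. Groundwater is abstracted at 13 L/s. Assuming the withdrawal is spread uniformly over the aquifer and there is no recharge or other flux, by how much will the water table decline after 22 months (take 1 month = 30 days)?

Δh ≈ 8.26 m

Q = 13 L/s = 1123 m³/d
t = 22 months = 660 d
ΔV = Q × t = 1123 m³/d × 660 d = 7.413 × 10^5 m³
Δh = ΔV / (Sy × A) = 7.413 × 10^5 / (0.069 × 1.3 × 10^6) = 8.264 m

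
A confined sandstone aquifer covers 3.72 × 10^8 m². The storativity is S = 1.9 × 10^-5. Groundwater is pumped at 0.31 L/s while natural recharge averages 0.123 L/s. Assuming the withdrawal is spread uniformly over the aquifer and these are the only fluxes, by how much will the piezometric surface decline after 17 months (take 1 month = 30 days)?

Net abstraction = 0.31 − 0.123 = 0.187 L/s
Q_net = 0.187 L/s = 16.16 m³/d
t = 17 months = 510 d
ΔV = Q × t = 16.16 m³/d × 510 d = 8240 m³
Δh = ΔV / (S × A) = 8240 / (1.9 × 10^-5 × 3.72 × 10^8) = 1.166 m

Δh ≈ 1.17 m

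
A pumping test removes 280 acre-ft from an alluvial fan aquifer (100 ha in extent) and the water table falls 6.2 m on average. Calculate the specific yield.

Sy ≈ 0.056

A = 100 ha = 1 × 10^6 m²
ΔV = 280 acre-ft = 3.454 × 10^5 m³
Sy = ΔV / (A × Δh) = 3.454 × 10^5 m³ / (1 × 10^6 m² × 6.2 m) = 0.05571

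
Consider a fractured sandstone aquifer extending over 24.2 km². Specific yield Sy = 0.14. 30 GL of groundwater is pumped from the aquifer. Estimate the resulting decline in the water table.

Δh ≈ 8.85 m

A = 24.2 km² = 2.42 × 10^7 m²
ΔV = 30 GL = 3 × 10^7 m³
Δh = ΔV / (Sy × A) = 3 × 10^7 m³ / (0.14 × 2.42 × 10^7 m²) = 8.855 m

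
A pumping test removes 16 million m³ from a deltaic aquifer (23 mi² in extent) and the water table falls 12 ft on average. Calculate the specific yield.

Sy ≈ 0.073

A = 23 mi² = 5.957 × 10^7 m²
Δh = 12 ft = 3.658 m
ΔV = 16 million m³ = 1.6 × 10^7 m³
Sy = ΔV / (A × Δh) = 1.6 × 10^7 m³ / (5.957 × 10^7 m² × 3.658 m) = 0.07343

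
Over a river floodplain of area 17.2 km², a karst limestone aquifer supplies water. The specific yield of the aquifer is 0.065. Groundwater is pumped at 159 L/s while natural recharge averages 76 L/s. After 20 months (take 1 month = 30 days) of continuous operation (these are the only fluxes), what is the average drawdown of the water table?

Δh ≈ 3.85 m

A = 17.2 km² = 1.72 × 10^7 m²
Net abstraction = 159 − 76 = 83 L/s
Q_net = 83 L/s = 7171 m³/d
t = 20 months = 600 d
ΔV = Q × t = 7171 m³/d × 600 d = 4.303 × 10^6 m³
Δh = ΔV / (Sy × A) = 4.303 × 10^6 / (0.065 × 1.72 × 10^7) = 3.849 m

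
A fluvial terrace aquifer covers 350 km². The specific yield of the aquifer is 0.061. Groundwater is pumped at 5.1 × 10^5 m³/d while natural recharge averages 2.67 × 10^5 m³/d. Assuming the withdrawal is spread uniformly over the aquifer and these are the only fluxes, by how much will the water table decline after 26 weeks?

A = 350 km² = 3.5 × 10^8 m²
Net abstraction = 5.1 × 10^5 − 2.67 × 10^5 = 2.43 × 10^5 m³/d
t = 26 weeks = 182 d
ΔV = Q × t = 2.43 × 10^5 m³/d × 182 d = 4.423 × 10^7 m³
Δh = ΔV / (Sy × A) = 4.423 × 10^7 / (0.061 × 3.5 × 10^8) = 2.071 m

Δh ≈ 2.07 m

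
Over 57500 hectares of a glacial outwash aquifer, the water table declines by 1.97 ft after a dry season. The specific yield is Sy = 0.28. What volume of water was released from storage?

ΔV ≈ 9.67 × 10^7 m³

A = 57500 hectares = 5.75 × 10^8 m²
Δh = 1.97 ft = 0.6005 m
ΔV = Sy × A × Δh = 0.28 × 5.75 × 10^8 m² × 0.6005 m = 9.667 × 10^7 m³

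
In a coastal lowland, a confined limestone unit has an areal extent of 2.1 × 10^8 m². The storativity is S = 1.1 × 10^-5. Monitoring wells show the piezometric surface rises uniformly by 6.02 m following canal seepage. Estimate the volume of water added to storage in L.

ΔV = S × A × Δh = 1.1 × 10^-5 × 2.1 × 10^8 m² × 6.02 m = 13910 m³
ΔV = 13910 m³ = 1.391 × 10^7 L

ΔV ≈ 1.39 × 10^7 L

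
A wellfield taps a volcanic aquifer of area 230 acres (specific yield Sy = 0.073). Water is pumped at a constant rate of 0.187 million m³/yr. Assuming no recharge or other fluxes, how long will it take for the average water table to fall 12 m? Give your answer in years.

t ≈ 4.36 years

A = 230 acres = 9.308 × 10^5 m²
ΔV = Sy × A × Δh = 0.073 × 9.308 × 10^5 × 12 = 8.154 × 10^5 m³
Q = 0.187 million m³/yr = 512.3 m³/d
t = ΔV / Q = 8.154 × 10^5 m³ / 512.3 m³/d = 1591 d
t = 1591 d ≈ 4.36 years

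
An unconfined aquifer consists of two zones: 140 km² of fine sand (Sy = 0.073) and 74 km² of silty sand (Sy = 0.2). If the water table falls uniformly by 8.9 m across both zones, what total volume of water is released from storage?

A₁ = 140 km² = 1.4 × 10^8 m²; A₂ = 74 km² = 7.4 × 10^7 m²
ΔV₁ = 0.073 × 1.4 × 10^8 × 8.9 = 9.096 × 10^7 m³
ΔV₂ = 0.2 × 7.4 × 10^7 × 8.9 = 1.317 × 10^8 m³
ΔV = ΔV₁ + ΔV₂ = 2.227 × 10^8 m³

ΔV ≈ 2.23 × 10^8 m³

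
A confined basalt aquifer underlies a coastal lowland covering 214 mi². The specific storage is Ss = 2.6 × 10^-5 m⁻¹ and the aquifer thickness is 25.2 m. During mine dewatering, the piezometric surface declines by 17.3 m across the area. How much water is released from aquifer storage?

S = Ss × b = 2.6 × 10^-5 m⁻¹ × 25.2 m = 6.552 × 10^-4
A = 214 mi² = 5.543 × 10^8 m²
ΔV = S × A × Δh = 6.552 × 10^-4 × 5.543 × 10^8 m² × 17.3 m = 6.282 × 10^6 m³

ΔV ≈ 6.28 × 10^6 m³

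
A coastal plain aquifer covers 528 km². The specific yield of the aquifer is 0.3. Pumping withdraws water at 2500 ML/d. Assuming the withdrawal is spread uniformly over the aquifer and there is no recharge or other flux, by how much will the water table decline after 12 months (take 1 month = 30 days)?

A = 528 km² = 5.28 × 10^8 m²
Q = 2500 ML/d = 2.5 × 10^6 m³/d
t = 12 months = 360 d
ΔV = Q × t = 2.5 × 10^6 m³/d × 360 d = 9 × 10^8 m³
Δh = ΔV / (Sy × A) = 9 × 10^8 / (0.3 × 5.28 × 10^8) = 5.682 m

Δh ≈ 5.68 m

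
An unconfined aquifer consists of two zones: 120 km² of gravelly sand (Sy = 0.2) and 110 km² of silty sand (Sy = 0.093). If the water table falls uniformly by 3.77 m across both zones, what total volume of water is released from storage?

ΔV ≈ 1.29 × 10^8 m³

A₁ = 120 km² = 1.2 × 10^8 m²; A₂ = 110 km² = 1.1 × 10^8 m²
ΔV₁ = 0.2 × 1.2 × 10^8 × 3.77 = 9.048 × 10^7 m³
ΔV₂ = 0.093 × 1.1 × 10^8 × 3.77 = 3.857 × 10^7 m³
ΔV = ΔV₁ + ΔV₂ = 1.29 × 10^8 m³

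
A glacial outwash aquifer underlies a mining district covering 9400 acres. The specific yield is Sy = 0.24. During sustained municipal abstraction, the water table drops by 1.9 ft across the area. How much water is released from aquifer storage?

ΔV ≈ 5.29 × 10^6 m³

A = 9400 acres = 3.804 × 10^7 m²
Δh = 1.9 ft = 0.5791 m
ΔV = Sy × A × Δh = 0.24 × 3.804 × 10^7 m² × 0.5791 m = 5.287 × 10^6 m³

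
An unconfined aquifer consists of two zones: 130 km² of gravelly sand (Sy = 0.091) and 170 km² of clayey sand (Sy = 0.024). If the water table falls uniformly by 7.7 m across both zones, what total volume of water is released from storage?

A₁ = 130 km² = 1.3 × 10^8 m²; A₂ = 170 km² = 1.7 × 10^8 m²
ΔV₁ = 0.091 × 1.3 × 10^8 × 7.7 = 9.109 × 10^7 m³
ΔV₂ = 0.024 × 1.7 × 10^8 × 7.7 = 3.142 × 10^7 m³
ΔV = ΔV₁ + ΔV₂ = 1.225 × 10^8 m³

ΔV ≈ 1.23 × 10^8 m³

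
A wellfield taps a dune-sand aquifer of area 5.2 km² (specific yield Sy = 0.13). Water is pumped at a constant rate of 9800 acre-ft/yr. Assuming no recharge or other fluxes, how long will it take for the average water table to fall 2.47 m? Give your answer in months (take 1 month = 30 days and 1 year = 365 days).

t ≈ 1.68 months

A = 5.2 km² = 5.2 × 10^6 m²
ΔV = Sy × A × Δh = 0.13 × 5.2 × 10^6 × 2.47 = 1.67 × 10^6 m³
Q = 9800 acre-ft/yr = 33120 m³/d
t = ΔV / Q = 1.67 × 10^6 m³ / 33120 m³/d = 50.42 d
t = 50.42 d ≈ 1.681 months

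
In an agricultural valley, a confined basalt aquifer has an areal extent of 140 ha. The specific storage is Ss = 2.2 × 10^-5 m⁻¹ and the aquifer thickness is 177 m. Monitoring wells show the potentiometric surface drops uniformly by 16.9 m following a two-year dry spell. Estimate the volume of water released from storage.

S = Ss × b = 2.2 × 10^-5 m⁻¹ × 177 m = 3.894 × 10^-3
A = 140 ha = 1.4 × 10^6 m²
ΔV = S × A × Δh = 0.003894 × 1.4 × 10^6 m² × 16.9 m = 92130 m³

ΔV ≈ 92100 m³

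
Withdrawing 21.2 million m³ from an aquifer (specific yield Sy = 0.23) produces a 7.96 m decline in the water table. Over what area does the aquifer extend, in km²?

ΔV = 21.2 million m³ = 2.12 × 10^7 m³
A = ΔV / (Sy × Δh) = 2.12 × 10^7 / (0.23 × 7.96) = 1.158 × 10^7 m²
A = 1.158 × 10^7 m² = 11.58 km²

A ≈ 11.6 km²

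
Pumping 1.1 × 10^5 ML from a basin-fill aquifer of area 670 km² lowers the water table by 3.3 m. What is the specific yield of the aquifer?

Sy ≈ 0.05

A = 670 km² = 6.7 × 10^8 m²
ΔV = 1.1 × 10^5 ML = 1.1 × 10^8 m³
Sy = ΔV / (A × Δh) = 1.1 × 10^8 m³ / (6.7 × 10^8 m² × 3.3 m) = 0.04975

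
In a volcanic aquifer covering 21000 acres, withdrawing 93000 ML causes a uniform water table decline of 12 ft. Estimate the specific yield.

A = 21000 acres = 8.498 × 10^7 m²
Δh = 12 ft = 3.658 m
ΔV = 93000 ML = 9.3 × 10^7 m³
Sy = ΔV / (A × Δh) = 9.3 × 10^7 m³ / (8.498 × 10^7 m² × 3.658 m) = 0.2992

Sy ≈ 0.3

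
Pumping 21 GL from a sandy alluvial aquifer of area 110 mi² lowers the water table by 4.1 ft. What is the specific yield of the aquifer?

Sy ≈ 0.059

A = 110 mi² = 2.849 × 10^8 m²
Δh = 4.1 ft = 1.25 m
ΔV = 21 GL = 2.1 × 10^7 m³
Sy = ΔV / (A × Δh) = 2.1 × 10^7 m³ / (2.849 × 10^8 m² × 1.25 m) = 0.05898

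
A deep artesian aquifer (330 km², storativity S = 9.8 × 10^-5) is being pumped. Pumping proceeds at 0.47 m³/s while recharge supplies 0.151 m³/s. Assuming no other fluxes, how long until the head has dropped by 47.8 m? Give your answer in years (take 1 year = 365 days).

A = 330 km² = 3.3 × 10^8 m²
ΔV = S × A × Δh = 9.8 × 10^-5 × 3.3 × 10^8 × 47.8 = 1.546 × 10^6 m³
Net withdrawal = 0.47 − 0.151 = 0.319 m³/s = 27560 m³/d
t = ΔV / Q = 1.546 × 10^6 m³ / 27560 m³/d = 56.09 d
t = 56.09 d ≈ 0.1537 years

t ≈ 0.154 years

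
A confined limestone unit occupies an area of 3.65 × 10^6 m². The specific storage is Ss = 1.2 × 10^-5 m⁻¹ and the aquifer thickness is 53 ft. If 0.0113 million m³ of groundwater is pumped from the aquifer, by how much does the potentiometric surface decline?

Δh ≈ 16 m

b = 53 ft = 16.15 m
S = Ss × b = 1.2 × 10^-5 m⁻¹ × 16.15 m = 1.939 × 10^-4
ΔV = 0.0113 million m³ = 11300 m³
Δh = ΔV / (S × A) = 11300 m³ / (1.939 × 10^-4 × 3.65 × 10^6 m²) = 15.97 m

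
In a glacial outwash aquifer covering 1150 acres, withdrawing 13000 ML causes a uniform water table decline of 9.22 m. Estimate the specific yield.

Sy ≈ 0.3

A = 1150 acres = 4.654 × 10^6 m²
ΔV = 13000 ML = 1.3 × 10^7 m³
Sy = ΔV / (A × Δh) = 1.3 × 10^7 m³ / (4.654 × 10^6 m² × 9.22 m) = 0.303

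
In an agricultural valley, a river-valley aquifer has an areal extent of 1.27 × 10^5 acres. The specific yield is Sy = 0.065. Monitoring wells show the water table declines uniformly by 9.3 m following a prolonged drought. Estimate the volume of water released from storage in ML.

A = 1.27 × 10^5 acres = 5.14 × 10^8 m²
ΔV = Sy × A × Δh = 0.065 × 5.14 × 10^8 m² × 9.3 m = 3.107 × 10^8 m³
ΔV = 3.107 × 10^8 m³ = 3.107 × 10^5 ML

ΔV ≈ 3.11 × 10^5 ML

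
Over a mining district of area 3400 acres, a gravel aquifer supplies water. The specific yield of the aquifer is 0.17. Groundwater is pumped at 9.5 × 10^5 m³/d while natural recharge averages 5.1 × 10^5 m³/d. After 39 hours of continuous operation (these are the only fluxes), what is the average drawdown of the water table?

A = 3400 acres = 1.376 × 10^7 m²
Net abstraction = 9.5 × 10^5 − 5.1 × 10^5 = 4.4 × 10^5 m³/d
t = 39 hours = 1.625 d
ΔV = Q × t = 4.4 × 10^5 m³/d × 1.625 d = 7.15 × 10^5 m³
Δh = ΔV / (Sy × A) = 7.15 × 10^5 / (0.17 × 1.376 × 10^7) = 0.3057 m

Δh ≈ 0.306 m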